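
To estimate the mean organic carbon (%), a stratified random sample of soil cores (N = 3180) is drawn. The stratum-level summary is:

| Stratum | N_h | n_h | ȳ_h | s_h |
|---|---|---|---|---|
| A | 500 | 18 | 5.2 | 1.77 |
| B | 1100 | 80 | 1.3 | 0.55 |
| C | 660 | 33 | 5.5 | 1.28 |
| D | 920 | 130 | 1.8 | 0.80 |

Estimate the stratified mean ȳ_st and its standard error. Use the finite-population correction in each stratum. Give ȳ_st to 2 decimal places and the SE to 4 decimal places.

ȳ_st ≈ 2.93, SE ≈ 0.0834

ȳ_st = Σ W_h ȳ_h = (500·5.2 + 1100·1.3 + 660·5.5 + 920·1.8)/3180 = 2.92956
V̂(ȳ_st) = Σ W_h² (1 − n_h/N_h) s_h²/n_h, with W_h = N_h/N and N = 3180:
  stratum A: (500/3180)²·(1 − 18/500)·1.77²/18 = 0.00414798
  stratum B: (1100/3180)²·(1 − 80/1100)·0.55²/80 = 0.000419541
  stratum C: (660/3180)²·(1 − 33/660)·1.28²/33 = 0.00203172
  stratum D: (920/3180)²·(1 − 130/920)·0.80²/130 = 0.000353832
V̂(ȳ_st) = 0.00695307
SE(ȳ_st) = √0.00695307 = 0.0833851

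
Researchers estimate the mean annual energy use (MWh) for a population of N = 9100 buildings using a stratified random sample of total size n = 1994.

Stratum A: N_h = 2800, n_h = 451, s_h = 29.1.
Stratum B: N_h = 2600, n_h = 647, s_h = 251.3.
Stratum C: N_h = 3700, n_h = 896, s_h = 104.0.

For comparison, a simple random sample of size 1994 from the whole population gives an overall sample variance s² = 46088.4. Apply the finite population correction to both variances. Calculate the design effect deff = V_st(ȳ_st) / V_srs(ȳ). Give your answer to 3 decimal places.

V̂(ȳ_st) = Σ W_h² (1 − n_h/N_h) s_h²/n_h, with W_h = N_h/N and N = 9100:
  stratum A: (2800/9100)²·(1 − 451/2800)·29.1²/451 = 0.149131
  stratum B: (2600/9100)²·(1 − 647/2600)·251.3²/647 = 5.98513
  stratum C: (3700/9100)²·(1 − 896/3700)·104.0²/896 = 1.51236
V_st = 7.64662
V_srs = (1 − 1994/9100)·46088.4/1994 = 18.0489
deff = V_st / V_srs = 7.64662/18.0489 = 0.4237

deff ≈ 0.424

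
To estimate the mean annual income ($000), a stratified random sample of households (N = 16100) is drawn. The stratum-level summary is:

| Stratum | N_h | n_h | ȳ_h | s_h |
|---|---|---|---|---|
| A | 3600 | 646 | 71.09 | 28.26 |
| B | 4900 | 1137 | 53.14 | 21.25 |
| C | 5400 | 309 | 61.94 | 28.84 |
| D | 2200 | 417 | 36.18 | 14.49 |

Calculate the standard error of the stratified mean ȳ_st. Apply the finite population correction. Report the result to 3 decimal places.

V̂(ȳ_st) = Σ W_h² (1 − n_h/N_h) s_h²/n_h, with W_h = N_h/N and N = 16100:
  stratum A: (3600/16100)²·(1 − 646/3600)·28.26²/646 = 0.0507193
  stratum B: (4900/16100)²·(1 − 1137/4900)·21.25²/1137 = 0.0282511
  stratum C: (5400/16100)²·(1 − 309/5400)·28.84²/309 = 0.285481
  stratum D: (2200/16100)²·(1 − 417/2200)·14.49²/417 = 0.00761944
V̂(ȳ_st) = 0.372071
SE(ȳ_st) = √0.372071 = 0.609976

SE(ȳ_st) ≈ 0.610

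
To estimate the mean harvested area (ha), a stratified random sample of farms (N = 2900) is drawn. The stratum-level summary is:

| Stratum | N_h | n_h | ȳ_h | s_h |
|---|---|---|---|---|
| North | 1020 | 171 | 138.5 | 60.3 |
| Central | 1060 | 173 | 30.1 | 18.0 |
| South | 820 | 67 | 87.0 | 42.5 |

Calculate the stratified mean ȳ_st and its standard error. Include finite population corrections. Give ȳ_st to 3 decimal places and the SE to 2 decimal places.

ȳ_st = Σ W_h ȳ_h = (1020·138.5 + 1060·30.1 + 820·87.0)/2900 = 84.31586
V̂(ȳ_st) = Σ W_h² (1 − n_h/N_h) s_h²/n_h, with W_h = N_h/N and N = 2900:
  stratum North: (1020/2900)²·(1 − 171/1020)·60.3²/171 = 2.18953
  stratum Central: (1060/2900)²·(1 − 173/1060)·18.0²/173 = 0.209379
  stratum South: (820/2900)²·(1 − 67/820)·42.5²/67 = 1.97932
V̂(ȳ_st) = 4.37823
SE(ȳ_st) = √4.37823 = 2.09242

ȳ_st ≈ 84.316, SE ≈ 2.09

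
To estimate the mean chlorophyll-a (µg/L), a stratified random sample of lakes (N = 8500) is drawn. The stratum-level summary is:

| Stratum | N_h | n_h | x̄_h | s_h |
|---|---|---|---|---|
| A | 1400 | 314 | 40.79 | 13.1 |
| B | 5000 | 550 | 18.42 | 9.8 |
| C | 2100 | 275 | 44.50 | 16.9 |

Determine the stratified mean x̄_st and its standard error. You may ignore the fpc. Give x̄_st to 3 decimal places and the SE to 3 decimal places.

x̄_st ≈ 28.548, SE ≈ 0.372

x̄_st = Σ W_h x̄_h = (1400·40.79 + 5000·18.42 + 2100·44.50)/8500 = 28.54776
V̂(x̄_st) = Σ W_h² s_h²/n_h, with W_h = N_h/N and N = 8500:
  stratum A: (1400/8500)²·13.1²/314 = 0.0148262
  stratum B: (5000/8500)²·9.8²/550 = 0.0604215
  stratum C: (2100/8500)²·16.9²/275 = 0.063393
V̂(x̄_st) = 0.138641
SE(x̄_st) = √0.138641 = 0.372345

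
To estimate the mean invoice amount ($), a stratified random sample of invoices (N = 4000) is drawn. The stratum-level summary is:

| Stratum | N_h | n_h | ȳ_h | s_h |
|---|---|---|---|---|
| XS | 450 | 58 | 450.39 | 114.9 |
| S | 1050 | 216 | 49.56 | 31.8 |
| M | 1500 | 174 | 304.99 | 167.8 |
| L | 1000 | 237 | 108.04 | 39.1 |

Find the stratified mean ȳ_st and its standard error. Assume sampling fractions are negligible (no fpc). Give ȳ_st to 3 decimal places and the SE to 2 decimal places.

ȳ_st ≈ 205.060, SE ≈ 5.13

ȳ_st = Σ W_h ȳ_h = (450·450.39 + 1050·49.56 + 1500·304.99 + 1000·108.04)/4000 = 205.05963
V̂(ȳ_st) = Σ W_h² s_h²/n_h, with W_h = N_h/N and N = 4000:
  stratum XS: (450/4000)²·114.9²/58 = 2.88083
  stratum S: (1050/4000)²·31.8²/216 = 0.322596
  stratum M: (1500/4000)²·167.8²/174 = 22.7561
  stratum L: (1000/4000)²·39.1²/237 = 0.403167
V̂(ȳ_st) = 26.3627
SE(ȳ_st) = √26.3627 = 5.13446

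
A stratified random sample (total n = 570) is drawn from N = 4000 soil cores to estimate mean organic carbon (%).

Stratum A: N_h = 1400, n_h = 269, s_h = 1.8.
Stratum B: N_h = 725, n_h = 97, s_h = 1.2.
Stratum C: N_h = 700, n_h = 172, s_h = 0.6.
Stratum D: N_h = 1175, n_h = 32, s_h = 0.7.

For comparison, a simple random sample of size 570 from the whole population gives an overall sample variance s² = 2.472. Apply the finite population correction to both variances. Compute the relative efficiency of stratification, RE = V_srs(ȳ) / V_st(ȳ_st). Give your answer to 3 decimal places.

V̂(ȳ_st) = Σ W_h² (1 − n_h/N_h) s_h²/n_h, with W_h = N_h/N and N = 4000:
  stratum A: (1400/4000)²·(1 − 269/1400)·1.8²/269 = 0.00119196
  stratum B: (725/4000)²·(1 − 97/725)·1.2²/97 = 0.000422443
  stratum C: (700/4000)²·(1 − 172/700)·0.6²/172 = 4.83488e-05
  stratum D: (1175/4000)²·(1 − 32/1175)·0.7²/32 = 0.00128532
V_st = 0.00294807
V_srs = (1 − 570/4000)·2.472/570 = 0.00371884
Relative efficiency = V_srs / V_st = 0.00371884/0.00294807 = 1.2614

RE ≈ 1.261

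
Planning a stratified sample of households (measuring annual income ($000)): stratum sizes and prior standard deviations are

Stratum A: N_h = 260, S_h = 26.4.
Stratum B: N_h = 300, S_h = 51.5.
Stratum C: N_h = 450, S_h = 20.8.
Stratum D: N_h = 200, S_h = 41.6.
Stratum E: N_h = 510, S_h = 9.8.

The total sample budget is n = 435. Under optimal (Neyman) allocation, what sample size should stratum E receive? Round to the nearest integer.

48

Neyman allocation: n_h = n · N_h S_h / Σ N_i S_i, with n = 435.
  stratum A: N_h·S_h = 260·26.4 = 6864.00
  stratum B: N_h·S_h = 300·51.5 = 15450.00
  stratum C: N_h·S_h = 450·20.8 = 9360.00
  stratum D: N_h·S_h = 200·41.6 = 8320.00
  stratum E: N_h·S_h = 510·9.8 = 4998.00
Σ N_h S_h = 44992.00
n for stratum E = 435·4998.00/44992.00 = 48.323 → 48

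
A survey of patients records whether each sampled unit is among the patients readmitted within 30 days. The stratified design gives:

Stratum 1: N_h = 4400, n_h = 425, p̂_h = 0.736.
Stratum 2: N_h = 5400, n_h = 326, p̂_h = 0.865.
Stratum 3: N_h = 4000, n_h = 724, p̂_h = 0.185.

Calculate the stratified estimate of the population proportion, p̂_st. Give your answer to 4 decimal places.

N = 13800; stratum weights W_h = N_h/N.
p̂_st = Σ W_h p̂_h = (4400·0.736 + 5400·0.865 + 4000·0.185)/13800 = 0.62677

p̂_st ≈ 0.6268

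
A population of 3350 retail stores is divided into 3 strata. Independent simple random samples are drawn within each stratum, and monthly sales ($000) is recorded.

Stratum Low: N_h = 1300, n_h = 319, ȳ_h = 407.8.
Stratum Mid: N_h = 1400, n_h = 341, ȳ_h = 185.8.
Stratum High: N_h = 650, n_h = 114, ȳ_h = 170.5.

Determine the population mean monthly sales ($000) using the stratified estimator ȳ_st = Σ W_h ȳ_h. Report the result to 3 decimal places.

ȳ_st ≈ 268.981

N = Σ N_h = 3350. Stratum weights W_h = N_h/N.
ȳ_st = (1300·407.8 + 1400·185.8 + 650·170.5) / 3350 = 268.98060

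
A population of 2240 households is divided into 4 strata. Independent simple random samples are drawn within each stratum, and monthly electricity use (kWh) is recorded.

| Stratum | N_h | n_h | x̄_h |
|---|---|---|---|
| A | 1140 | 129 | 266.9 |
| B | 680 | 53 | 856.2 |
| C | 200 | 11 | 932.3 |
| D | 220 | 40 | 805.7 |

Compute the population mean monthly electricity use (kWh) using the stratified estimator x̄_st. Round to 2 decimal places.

N = Σ N_h = 2240. Stratum weights W_h = N_h/N.
x̄_st = (1140·266.9 + 680·856.2 + 200·932.3 + 220·805.7) / 2240 = 558.1232

x̄_st ≈ 558.12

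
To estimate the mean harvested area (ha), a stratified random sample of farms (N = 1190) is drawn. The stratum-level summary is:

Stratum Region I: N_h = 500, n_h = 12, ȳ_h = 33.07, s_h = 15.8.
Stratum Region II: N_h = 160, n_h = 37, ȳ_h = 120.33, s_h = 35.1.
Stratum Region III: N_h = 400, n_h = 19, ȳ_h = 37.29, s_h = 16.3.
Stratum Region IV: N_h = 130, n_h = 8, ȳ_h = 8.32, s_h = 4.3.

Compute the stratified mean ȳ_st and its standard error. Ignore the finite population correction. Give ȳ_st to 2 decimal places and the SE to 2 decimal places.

ȳ_st ≈ 43.52, SE ≈ 2.43

ȳ_st = Σ W_h ȳ_h = (500·33.07 + 160·120.33 + 400·37.29 + 130·8.32)/1190 = 43.51714
V̂(ȳ_st) = Σ W_h² s_h²/n_h, with W_h = N_h/N and N = 1190:
  stratum Region I: (500/1190)²·15.8²/12 = 3.67265
  stratum Region II: (160/1190)²·35.1²/37 = 0.601947
  stratum Region III: (400/1190)²·16.3²/19 = 1.57997
  stratum Region IV: (130/1190)²·4.3²/8 = 0.0275829
V̂(ȳ_st) = 5.88214
SE(ȳ_st) = √5.88214 = 2.42531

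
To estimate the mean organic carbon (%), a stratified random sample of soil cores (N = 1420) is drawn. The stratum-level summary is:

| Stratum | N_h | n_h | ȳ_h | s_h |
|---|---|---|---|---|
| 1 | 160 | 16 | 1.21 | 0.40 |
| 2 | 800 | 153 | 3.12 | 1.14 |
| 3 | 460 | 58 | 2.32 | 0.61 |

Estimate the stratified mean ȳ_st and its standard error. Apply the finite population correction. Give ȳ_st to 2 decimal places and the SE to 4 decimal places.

ȳ_st ≈ 2.65, SE ≈ 0.0537

ȳ_st = Σ W_h ȳ_h = (160·1.21 + 800·3.12 + 460·2.32)/1420 = 2.64563
V̂(ȳ_st) = Σ W_h² (1 − n_h/N_h) s_h²/n_h, with W_h = N_h/N and N = 1420:
  stratum 1: (160/1420)²·(1 − 16/160)·0.40²/16 = 0.000114263
  stratum 2: (800/1420)²·(1 − 153/800)·1.14²/153 = 0.0021804
  stratum 3: (460/1420)²·(1 − 58/460)·0.61²/58 = 0.000588354
V̂(ȳ_st) = 0.00288302
SE(ȳ_st) = √0.00288302 = 0.0536937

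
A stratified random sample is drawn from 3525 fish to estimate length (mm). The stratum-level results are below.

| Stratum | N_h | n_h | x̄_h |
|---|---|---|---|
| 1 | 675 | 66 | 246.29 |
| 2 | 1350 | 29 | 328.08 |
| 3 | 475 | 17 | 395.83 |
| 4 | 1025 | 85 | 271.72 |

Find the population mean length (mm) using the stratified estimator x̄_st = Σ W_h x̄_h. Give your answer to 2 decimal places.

N = Σ N_h = 3525. Stratum weights W_h = N_h/N.
x̄_st = (675·246.29 + 1350·328.08 + 475·395.83 + 1025·271.72) / 3525 = 305.1591

x̄_st ≈ 305.16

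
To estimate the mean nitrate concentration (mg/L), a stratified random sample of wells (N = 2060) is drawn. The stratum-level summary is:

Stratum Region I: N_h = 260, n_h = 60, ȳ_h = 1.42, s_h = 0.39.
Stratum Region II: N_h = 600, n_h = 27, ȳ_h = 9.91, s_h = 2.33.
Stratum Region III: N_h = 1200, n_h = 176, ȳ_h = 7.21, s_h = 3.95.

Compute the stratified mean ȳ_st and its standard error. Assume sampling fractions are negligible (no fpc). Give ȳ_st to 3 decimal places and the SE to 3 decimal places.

ȳ_st = Σ W_h ȳ_h = (260·1.42 + 600·9.91 + 1200·7.21)/2060 = 7.26563
V̂(ȳ_st) = Σ W_h² s_h²/n_h, with W_h = N_h/N and N = 2060:
  stratum Region I: (260/2060)²·0.39²/60 = 4.03822e-05
  stratum Region II: (600/2060)²·2.33²/27 = 0.0170575
  stratum Region III: (1200/2060)²·3.95²/176 = 0.0300822
V̂(ȳ_st) = 0.0471801
SE(ȳ_st) = √0.0471801 = 0.21721

ȳ_st ≈ 7.266, SE ≈ 0.217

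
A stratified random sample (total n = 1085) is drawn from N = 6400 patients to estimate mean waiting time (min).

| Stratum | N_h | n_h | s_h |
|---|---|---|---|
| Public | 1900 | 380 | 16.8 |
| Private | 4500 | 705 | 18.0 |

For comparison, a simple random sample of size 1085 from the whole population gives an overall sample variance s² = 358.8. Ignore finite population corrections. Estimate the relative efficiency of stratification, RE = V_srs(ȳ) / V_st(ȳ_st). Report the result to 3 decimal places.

RE ≈ 1.130

V̂(ȳ_st) = Σ W_h² s_h²/n_h, with W_h = N_h/N and N = 6400:
  stratum Public: (1900/6400)²·16.8²/380 = 0.0654609
  stratum Private: (4500/6400)²·18.0²/705 = 0.227207
V_st = 0.292668
V_srs = s²/n = 358.8/1085 = 0.330691
Relative efficiency = V_srs / V_st = 0.330691/0.292668 = 1.1299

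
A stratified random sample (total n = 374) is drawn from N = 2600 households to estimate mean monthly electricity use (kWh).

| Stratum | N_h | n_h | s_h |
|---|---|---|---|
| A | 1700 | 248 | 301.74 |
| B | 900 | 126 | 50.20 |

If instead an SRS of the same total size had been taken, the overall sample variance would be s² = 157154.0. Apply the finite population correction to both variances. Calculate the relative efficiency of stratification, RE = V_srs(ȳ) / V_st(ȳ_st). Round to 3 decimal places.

V̂(ȳ_st) = Σ W_h² (1 − n_h/N_h) s_h²/n_h, with W_h = N_h/N and N = 2600:
  stratum A: (1700/2600)²·(1 − 248/1700)·301.74²/248 = 134.055
  stratum B: (900/2600)²·(1 − 126/900)·50.20²/126 = 2.06098
V_st = 136.116
V_srs = (1 − 374/2600)·157154.0/374 = 359.754
Relative efficiency = V_srs / V_st = 359.754/136.116 = 2.6430

RE ≈ 2.643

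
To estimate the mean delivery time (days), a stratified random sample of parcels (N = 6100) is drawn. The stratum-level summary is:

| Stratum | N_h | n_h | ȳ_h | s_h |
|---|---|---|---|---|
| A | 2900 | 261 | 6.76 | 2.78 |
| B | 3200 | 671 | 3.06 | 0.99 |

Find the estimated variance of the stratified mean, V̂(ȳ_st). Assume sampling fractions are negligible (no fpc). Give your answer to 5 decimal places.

V̂(ȳ_st) ≈ 0.00709

V̂(ȳ_st) = Σ W_h² s_h²/n_h, with W_h = N_h/N and N = 6100:
  stratum A: (2900/6100)²·2.78²/261 = 0.00669245
  stratum B: (3200/6100)²·0.99²/671 = 0.000401965
V̂(ȳ_st) = 0.00709442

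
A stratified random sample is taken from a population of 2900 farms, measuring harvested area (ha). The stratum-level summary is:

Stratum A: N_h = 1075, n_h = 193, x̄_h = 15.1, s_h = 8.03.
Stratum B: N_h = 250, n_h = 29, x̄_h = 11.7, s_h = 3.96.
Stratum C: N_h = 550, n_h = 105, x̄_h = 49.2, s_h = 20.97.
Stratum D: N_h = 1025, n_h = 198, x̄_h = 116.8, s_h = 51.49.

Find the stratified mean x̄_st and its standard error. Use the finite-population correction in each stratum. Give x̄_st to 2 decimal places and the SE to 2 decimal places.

x̄_st = Σ W_h x̄_h = (1075·15.1 + 250·11.7 + 550·49.2 + 1025·116.8)/2900 = 57.21983
V̂(x̄_st) = Σ W_h² (1 − n_h/N_h) s_h²/n_h, with W_h = N_h/N and N = 2900:
  stratum A: (1075/2900)²·(1 − 193/1075)·8.03²/193 = 0.0376665
  stratum B: (250/2900)²·(1 − 29/250)·3.96²/29 = 0.00355246
  stratum C: (550/2900)²·(1 − 105/550)·20.97²/105 = 0.121881
  stratum D: (1025/2900)²·(1 − 198/1025)·51.49²/198 = 1.34963
V̂(x̄_st) = 1.51273
SE(x̄_st) = √1.51273 = 1.22993

x̄_st ≈ 57.22, SE ≈ 1.23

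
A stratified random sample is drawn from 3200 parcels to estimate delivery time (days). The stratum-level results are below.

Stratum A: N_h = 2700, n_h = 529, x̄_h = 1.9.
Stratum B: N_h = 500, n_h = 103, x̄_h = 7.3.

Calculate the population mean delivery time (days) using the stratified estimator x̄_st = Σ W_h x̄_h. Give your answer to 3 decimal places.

x̄_st ≈ 2.744

N = Σ N_h = 3200. Stratum weights W_h = N_h/N.
x̄_st = (2700·1.9 + 500·7.3) / 3200 = 2.74375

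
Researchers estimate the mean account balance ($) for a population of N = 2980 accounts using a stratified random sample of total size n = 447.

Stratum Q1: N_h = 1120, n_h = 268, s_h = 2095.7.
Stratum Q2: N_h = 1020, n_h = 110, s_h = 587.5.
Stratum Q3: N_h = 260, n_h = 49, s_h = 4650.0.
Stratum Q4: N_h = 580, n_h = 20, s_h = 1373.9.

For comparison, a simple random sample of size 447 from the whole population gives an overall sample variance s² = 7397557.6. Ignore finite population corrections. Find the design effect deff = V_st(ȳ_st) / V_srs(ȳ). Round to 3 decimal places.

deff ≈ 0.581

V̂(ȳ_st) = Σ W_h² s_h²/n_h, with W_h = N_h/N and N = 2980:
  stratum Q1: (1120/2980)²·2095.7²/268 = 2314.87
  stratum Q2: (1020/2980)²·587.5²/110 = 367.613
  stratum Q3: (260/2980)²·4650.0²/49 = 3359.11
  stratum Q4: (580/2980)²·1373.9²/20 = 3575.23
V_st = 9616.82
V_srs = s²/n = 7397557.6/447 = 16549.3
deff = V_st / V_srs = 9616.82/16549.3 = 0.5811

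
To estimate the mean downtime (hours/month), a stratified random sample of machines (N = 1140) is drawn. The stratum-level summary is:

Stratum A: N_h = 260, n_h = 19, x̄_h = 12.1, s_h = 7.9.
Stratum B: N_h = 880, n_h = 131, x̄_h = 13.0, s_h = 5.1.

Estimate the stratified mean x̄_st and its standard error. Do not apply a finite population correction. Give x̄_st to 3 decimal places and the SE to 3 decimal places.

x̄_st ≈ 12.795, SE ≈ 0.538

x̄_st = Σ W_h x̄_h = (260·12.1 + 880·13.0)/1140 = 12.79474
V̂(x̄_st) = Σ W_h² s_h²/n_h, with W_h = N_h/N and N = 1140:
  stratum A: (260/1140)²·7.9²/19 = 0.170859
  stratum B: (880/1140)²·5.1²/131 = 0.118311
V̂(x̄_st) = 0.28917
SE(x̄_st) = √0.28917 = 0.537745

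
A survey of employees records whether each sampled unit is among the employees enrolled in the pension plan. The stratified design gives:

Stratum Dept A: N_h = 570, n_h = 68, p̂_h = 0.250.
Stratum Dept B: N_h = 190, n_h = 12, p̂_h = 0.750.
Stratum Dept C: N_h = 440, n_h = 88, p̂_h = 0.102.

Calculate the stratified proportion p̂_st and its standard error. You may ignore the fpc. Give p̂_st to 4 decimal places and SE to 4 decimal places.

N = 1200; stratum weights W_h = N_h/N.
p̂_st = Σ W_h p̂_h = (570·0.250 + 190·0.750 + 440·0.102)/1200 = 0.27490
V̂(p̂_st) = Σ W_h² p̂_h(1−p̂_h)/(n_h−1):
  stratum Dept A: (570/1200)²·0.250·0.750/67 = 0.000631413
  stratum Dept B: (190/1200)²·0.750·0.250/11 = 0.00042732
  stratum Dept C: (440/1200)²·0.102·0.898/87 = 0.000141547
V̂(p̂_st) = 0.00120028; SE = √V̂ = 0.0346451

p̂_st ≈ 0.2749, SE ≈ 0.0346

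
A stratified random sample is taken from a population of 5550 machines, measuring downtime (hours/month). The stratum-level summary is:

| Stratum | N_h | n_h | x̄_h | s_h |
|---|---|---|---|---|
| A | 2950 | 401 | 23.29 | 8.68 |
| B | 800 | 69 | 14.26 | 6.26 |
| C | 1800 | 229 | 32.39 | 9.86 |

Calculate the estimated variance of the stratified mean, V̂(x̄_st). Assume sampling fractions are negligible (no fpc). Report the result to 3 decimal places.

V̂(x̄_st) = Σ W_h² s_h²/n_h, with W_h = N_h/N and N = 5550:
  stratum A: (2950/5550)²·8.68²/401 = 0.0530827
  stratum B: (800/5550)²·6.26²/69 = 0.0118003
  stratum C: (1800/5550)²·9.86²/229 = 0.0446558
V̂(x̄_st) = 0.109539

V̂(x̄_st) ≈ 0.110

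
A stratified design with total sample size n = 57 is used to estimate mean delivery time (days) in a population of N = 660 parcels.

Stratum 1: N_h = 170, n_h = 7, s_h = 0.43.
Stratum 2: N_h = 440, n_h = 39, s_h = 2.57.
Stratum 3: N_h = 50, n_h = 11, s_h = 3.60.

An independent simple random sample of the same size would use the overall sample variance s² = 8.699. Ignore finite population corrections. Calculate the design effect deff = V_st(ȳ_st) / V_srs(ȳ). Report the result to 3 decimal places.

V̂(ȳ_st) = Σ W_h² s_h²/n_h, with W_h = N_h/N and N = 660:
  stratum 1: (170/660)²·0.43²/7 = 0.00175246
  stratum 2: (440/660)²·2.57²/39 = 0.0752695
  stratum 3: (50/660)²·3.60²/11 = 0.00676183
V_st = 0.0837838
V_srs = s²/n = 8.699/57 = 0.152614
deff = V_st / V_srs = 0.0837838/0.152614 = 0.5490

deff ≈ 0.549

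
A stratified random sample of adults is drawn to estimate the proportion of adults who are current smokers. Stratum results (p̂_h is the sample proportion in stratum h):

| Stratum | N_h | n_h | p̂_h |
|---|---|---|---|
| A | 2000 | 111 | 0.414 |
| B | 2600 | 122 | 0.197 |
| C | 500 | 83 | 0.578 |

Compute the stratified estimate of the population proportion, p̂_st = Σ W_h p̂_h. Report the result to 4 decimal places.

N = 5100; stratum weights W_h = N_h/N.
p̂_st = Σ W_h p̂_h = (2000·0.414 + 2600·0.197 + 500·0.578)/5100 = 0.31945

p̂_st ≈ 0.3195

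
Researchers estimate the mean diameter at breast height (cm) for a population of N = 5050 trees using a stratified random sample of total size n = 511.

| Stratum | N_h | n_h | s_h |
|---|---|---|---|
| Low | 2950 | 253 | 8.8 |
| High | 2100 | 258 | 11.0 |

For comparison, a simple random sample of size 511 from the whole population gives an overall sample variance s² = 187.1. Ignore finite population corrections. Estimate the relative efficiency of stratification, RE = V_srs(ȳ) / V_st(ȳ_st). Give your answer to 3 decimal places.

V̂(ȳ_st) = Σ W_h² s_h²/n_h, with W_h = N_h/N and N = 5050:
  stratum Low: (2950/5050)²·8.8²/253 = 0.104449
  stratum High: (2100/5050)²·11.0²/258 = 0.0811001
V_st = 0.18555
V_srs = s²/n = 187.1/511 = 0.366145
Relative efficiency = V_srs / V_st = 0.366145/0.18555 = 1.9733

RE ≈ 1.973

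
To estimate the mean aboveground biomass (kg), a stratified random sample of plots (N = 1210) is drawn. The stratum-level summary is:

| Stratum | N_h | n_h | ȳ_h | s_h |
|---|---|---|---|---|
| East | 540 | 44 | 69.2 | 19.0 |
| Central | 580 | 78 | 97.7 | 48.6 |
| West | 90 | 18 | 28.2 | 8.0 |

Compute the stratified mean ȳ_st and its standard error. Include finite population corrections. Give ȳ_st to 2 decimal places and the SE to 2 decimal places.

ȳ_st = Σ W_h ȳ_h = (540·69.2 + 580·97.7 + 90·28.2)/1210 = 79.81157
V̂(ȳ_st) = Σ W_h² (1 − n_h/N_h) s_h²/n_h, with W_h = N_h/N and N = 1210:
  stratum East: (540/1210)²·(1 − 44/540)·19.0²/44 = 1.50093
  stratum Central: (580/1210)²·(1 − 78/580)·48.6²/78 = 6.02197
  stratum West: (90/1210)²·(1 − 18/90)·8.0²/18 = 0.0157366
V̂(ȳ_st) = 7.53864
SE(ȳ_st) = √7.53864 = 2.74566

ȳ_st ≈ 79.81, SE ≈ 2.75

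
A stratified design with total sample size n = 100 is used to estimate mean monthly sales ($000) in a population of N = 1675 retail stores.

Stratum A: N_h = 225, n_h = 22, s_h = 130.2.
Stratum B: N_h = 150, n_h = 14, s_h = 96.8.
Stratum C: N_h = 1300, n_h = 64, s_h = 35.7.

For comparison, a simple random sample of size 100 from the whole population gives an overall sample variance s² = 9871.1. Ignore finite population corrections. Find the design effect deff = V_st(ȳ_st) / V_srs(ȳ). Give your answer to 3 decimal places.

deff ≈ 0.317

V̂(ȳ_st) = Σ W_h² s_h²/n_h, with W_h = N_h/N and N = 1675:
  stratum A: (225/1675)²·130.2²/22 = 13.9038
  stratum B: (150/1675)²·96.8²/14 = 5.36754
  stratum C: (1300/1675)²·35.7²/64 = 11.9954
V_st = 31.2667
V_srs = s²/n = 9871.1/100 = 98.711
deff = V_st / V_srs = 31.2667/98.711 = 0.3168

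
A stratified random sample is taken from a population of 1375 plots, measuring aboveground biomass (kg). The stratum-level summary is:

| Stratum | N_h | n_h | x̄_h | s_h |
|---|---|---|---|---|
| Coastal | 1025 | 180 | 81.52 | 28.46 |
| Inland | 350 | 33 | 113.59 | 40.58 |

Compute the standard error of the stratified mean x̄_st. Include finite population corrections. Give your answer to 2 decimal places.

SE(x̄_st) ≈ 2.23

V̂(x̄_st) = Σ W_h² (1 − n_h/N_h) s_h²/n_h, with W_h = N_h/N and N = 1375:
  stratum Coastal: (1025/1375)²·(1 − 180/1025)·28.46²/180 = 2.06145
  stratum Inland: (350/1375)²·(1 − 33/350)·40.58²/33 = 2.92841
V̂(x̄_st) = 4.98986
SE(x̄_st) = √4.98986 = 2.2338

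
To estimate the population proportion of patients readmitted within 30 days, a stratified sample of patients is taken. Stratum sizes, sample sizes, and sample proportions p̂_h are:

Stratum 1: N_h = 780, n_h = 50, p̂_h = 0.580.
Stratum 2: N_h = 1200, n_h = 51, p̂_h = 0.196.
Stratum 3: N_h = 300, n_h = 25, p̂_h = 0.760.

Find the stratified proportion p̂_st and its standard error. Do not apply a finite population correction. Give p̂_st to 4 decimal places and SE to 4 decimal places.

p̂_st ≈ 0.4016, SE ≈ 0.0398

N = 2280; stratum weights W_h = N_h/N.
p̂_st = Σ W_h p̂_h = (780·0.580 + 1200·0.196 + 300·0.760)/2280 = 0.40158
V̂(p̂_st) = Σ W_h² p̂_h(1−p̂_h)/(n_h−1):
  stratum 1: (780/2280)²·0.580·0.420/49 = 0.000581836
  stratum 2: (1200/2280)²·0.196·0.804/50 = 0.000873042
  stratum 3: (300/2280)²·0.760·0.240/24 = 0.000131579
V̂(p̂_st) = 0.00158646; SE = √V̂ = 0.0398303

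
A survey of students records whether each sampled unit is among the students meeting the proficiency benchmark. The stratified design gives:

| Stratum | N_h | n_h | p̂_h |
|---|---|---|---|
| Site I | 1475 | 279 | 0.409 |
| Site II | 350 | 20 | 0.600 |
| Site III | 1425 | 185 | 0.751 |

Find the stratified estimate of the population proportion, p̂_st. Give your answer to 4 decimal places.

p̂_st ≈ 0.5795

N = 3250; stratum weights W_h = N_h/N.
p̂_st = Σ W_h p̂_h = (1475·0.409 + 350·0.600 + 1425·0.751)/3250 = 0.57952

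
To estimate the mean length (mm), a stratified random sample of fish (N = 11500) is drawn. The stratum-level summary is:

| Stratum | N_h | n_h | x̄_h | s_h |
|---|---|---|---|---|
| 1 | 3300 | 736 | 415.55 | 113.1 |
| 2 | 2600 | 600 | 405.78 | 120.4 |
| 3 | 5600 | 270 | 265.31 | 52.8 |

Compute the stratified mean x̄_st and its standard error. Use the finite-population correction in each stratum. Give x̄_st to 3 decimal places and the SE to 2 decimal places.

x̄_st = Σ W_h x̄_h = (3300·415.55 + 2600·405.78 + 5600·265.31)/11500 = 340.18078
V̂(x̄_st) = Σ W_h² (1 − n_h/N_h) s_h²/n_h, with W_h = N_h/N and N = 11500:
  stratum 1: (3300/11500)²·(1 − 736/3300)·113.1²/736 = 1.11195
  stratum 2: (2600/11500)²·(1 − 600/2600)·120.4²/600 = 0.949969
  stratum 3: (5600/11500)²·(1 − 270/5600)·52.8²/270 = 2.33036
V̂(x̄_st) = 4.39228
SE(x̄_st) = √4.39228 = 2.09578

x̄_st ≈ 340.181, SE ≈ 2.10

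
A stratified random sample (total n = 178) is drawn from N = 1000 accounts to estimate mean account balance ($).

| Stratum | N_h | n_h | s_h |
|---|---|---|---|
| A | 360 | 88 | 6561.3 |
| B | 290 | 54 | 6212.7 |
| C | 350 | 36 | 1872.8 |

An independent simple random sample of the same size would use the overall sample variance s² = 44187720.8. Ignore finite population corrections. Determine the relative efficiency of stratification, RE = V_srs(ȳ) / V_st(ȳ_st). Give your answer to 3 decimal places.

V̂(ȳ_st) = Σ W_h² s_h²/n_h, with W_h = N_h/N and N = 1000:
  stratum A: (360/1000)²·6561.3²/88 = 63401.9
  stratum B: (290/1000)²·6212.7²/54 = 60112.3
  stratum C: (350/1000)²·1872.8²/36 = 11934.8
V_st = 135449
V_srs = s²/n = 44187720.8/178 = 248246
Relative efficiency = V_srs / V_st = 248246/135449 = 1.8328

RE ≈ 1.833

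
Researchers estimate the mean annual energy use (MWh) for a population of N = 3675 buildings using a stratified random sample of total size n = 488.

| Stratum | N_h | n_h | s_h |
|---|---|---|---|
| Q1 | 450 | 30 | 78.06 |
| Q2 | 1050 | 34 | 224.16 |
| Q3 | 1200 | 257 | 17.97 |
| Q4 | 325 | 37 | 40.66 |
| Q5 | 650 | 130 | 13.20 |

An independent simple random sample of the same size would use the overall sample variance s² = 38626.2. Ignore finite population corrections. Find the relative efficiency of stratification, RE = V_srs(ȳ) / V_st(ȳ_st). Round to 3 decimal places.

RE ≈ 0.637

V̂(ȳ_st) = Σ W_h² s_h²/n_h, with W_h = N_h/N and N = 3675:
  stratum Q1: (450/3675)²·78.06²/30 = 3.04541
  stratum Q2: (1050/3675)²·224.16²/34 = 120.643
  stratum Q3: (1200/3675)²·17.97²/257 = 0.133971
  stratum Q4: (325/3675)²·40.66²/37 = 0.34945
  stratum Q5: (650/3675)²·13.20²/130 = 0.0419292
V_st = 124.214
V_srs = s²/n = 38626.2/488 = 79.152
Relative efficiency = V_srs / V_st = 79.152/124.214 = 0.6372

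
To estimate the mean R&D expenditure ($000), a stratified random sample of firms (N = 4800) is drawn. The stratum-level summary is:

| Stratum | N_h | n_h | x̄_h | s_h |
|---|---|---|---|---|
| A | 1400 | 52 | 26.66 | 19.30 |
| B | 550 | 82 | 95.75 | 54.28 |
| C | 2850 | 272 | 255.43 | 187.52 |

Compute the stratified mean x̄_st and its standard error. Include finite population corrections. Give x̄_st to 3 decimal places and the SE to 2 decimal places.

x̄_st = Σ W_h x̄_h = (1400·26.66 + 550·95.75 + 2850·255.43)/4800 = 170.40875
V̂(x̄_st) = Σ W_h² (1 − n_h/N_h) s_h²/n_h, with W_h = N_h/N and N = 4800:
  stratum A: (1400/4800)²·(1 − 52/1400)·19.30²/52 = 0.586741
  stratum B: (550/4800)²·(1 − 82/550)·54.28²/82 = 0.401413
  stratum C: (2850/4800)²·(1 − 272/2850)·187.52²/272 = 41.226
V̂(x̄_st) = 42.2142
SE(x̄_st) = √42.2142 = 6.49724

x̄_st ≈ 170.409, SE ≈ 6.50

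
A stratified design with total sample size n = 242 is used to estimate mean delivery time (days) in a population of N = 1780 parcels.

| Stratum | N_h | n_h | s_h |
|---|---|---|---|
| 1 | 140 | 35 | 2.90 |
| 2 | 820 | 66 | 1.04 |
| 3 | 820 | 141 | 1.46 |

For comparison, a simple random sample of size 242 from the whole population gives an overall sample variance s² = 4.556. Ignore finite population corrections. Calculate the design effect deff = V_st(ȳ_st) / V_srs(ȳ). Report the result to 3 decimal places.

V̂(ȳ_st) = Σ W_h² s_h²/n_h, with W_h = N_h/N and N = 1780:
  stratum 1: (140/1780)²·2.90²/35 = 0.00148643
  stratum 2: (820/1780)²·1.04²/66 = 0.00347785
  stratum 3: (820/1780)²·1.46²/141 = 0.0032083
V_st = 0.00817257
V_srs = s²/n = 4.556/242 = 0.0188264
deff = V_st / V_srs = 0.00817257/0.0188264 = 0.4341

deff ≈ 0.434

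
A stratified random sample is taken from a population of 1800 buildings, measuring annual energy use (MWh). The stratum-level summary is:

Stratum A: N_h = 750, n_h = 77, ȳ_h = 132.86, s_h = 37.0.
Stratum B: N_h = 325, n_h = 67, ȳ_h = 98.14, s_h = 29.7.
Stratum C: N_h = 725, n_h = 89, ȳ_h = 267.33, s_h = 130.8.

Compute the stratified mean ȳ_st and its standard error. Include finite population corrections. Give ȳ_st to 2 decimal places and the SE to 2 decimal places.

ȳ_st ≈ 180.75, SE ≈ 5.52

ȳ_st = Σ W_h ȳ_h = (750·132.86 + 325·98.14 + 725·267.33)/1800 = 180.75264
V̂(ȳ_st) = Σ W_h² (1 − n_h/N_h) s_h²/n_h, with W_h = N_h/N and N = 1800:
  stratum A: (750/1800)²·(1 − 77/750)·37.0²/77 = 2.76977
  stratum B: (325/1800)²·(1 − 67/325)·29.7²/67 = 0.340719
  stratum C: (725/1800)²·(1 − 89/725)·130.8²/89 = 27.3574
V̂(ȳ_st) = 30.4679
SE(ȳ_st) = √30.4679 = 5.51978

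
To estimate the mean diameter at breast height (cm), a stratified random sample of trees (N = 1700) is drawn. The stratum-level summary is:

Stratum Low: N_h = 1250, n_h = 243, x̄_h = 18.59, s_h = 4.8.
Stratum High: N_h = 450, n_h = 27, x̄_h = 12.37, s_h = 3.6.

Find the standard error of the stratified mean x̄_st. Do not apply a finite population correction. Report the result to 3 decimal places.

SE(x̄_st) ≈ 0.291

V̂(x̄_st) = Σ W_h² s_h²/n_h, with W_h = N_h/N and N = 1700:
  stratum Low: (1250/1700)²·4.8²/243 = 0.0512623
  stratum High: (450/1700)²·3.6²/27 = 0.0336332
V̂(x̄_st) = 0.0848956
SE(x̄_st) = √0.0848956 = 0.291368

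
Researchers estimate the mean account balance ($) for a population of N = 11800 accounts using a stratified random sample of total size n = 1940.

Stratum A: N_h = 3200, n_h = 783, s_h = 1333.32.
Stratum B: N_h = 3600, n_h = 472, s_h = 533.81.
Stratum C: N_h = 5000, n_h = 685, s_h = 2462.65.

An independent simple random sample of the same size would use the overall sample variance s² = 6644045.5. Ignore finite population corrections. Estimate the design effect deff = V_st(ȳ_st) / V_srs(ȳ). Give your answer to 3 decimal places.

deff ≈ 0.529

V̂(ȳ_st) = Σ W_h² s_h²/n_h, with W_h = N_h/N and N = 11800:
  stratum A: (3200/11800)²·1333.32²/783 = 166.972
  stratum B: (3600/11800)²·533.81²/472 = 56.1917
  stratum C: (5000/11800)²·2462.65²/685 = 1589.61
V_st = 1812.77
V_srs = s²/n = 6644045.5/1940 = 3424.77
deff = V_st / V_srs = 1812.77/3424.77 = 0.5293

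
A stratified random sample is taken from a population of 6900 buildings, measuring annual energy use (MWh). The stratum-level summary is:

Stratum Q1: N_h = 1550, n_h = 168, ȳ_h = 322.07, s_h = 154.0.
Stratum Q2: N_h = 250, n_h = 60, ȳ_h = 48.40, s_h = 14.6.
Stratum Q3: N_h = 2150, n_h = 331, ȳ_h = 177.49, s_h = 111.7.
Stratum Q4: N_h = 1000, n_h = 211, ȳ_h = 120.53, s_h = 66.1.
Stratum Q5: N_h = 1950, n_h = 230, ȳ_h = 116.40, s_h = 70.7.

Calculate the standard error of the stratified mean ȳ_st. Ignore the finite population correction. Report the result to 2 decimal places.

V̂(ȳ_st) = Σ W_h² s_h²/n_h, with W_h = N_h/N and N = 6900:
  stratum Q1: (1550/6900)²·154.0²/168 = 7.12356
  stratum Q2: (250/6900)²·14.6²/60 = 0.00466376
  stratum Q3: (2150/6900)²·111.7²/331 = 3.6598
  stratum Q4: (1000/6900)²·66.1²/211 = 0.434933
  stratum Q5: (1950/6900)²·70.7²/230 = 1.73573
V̂(ȳ_st) = 12.9587
SE(ȳ_st) = √12.9587 = 3.59982

SE(ȳ_st) ≈ 3.60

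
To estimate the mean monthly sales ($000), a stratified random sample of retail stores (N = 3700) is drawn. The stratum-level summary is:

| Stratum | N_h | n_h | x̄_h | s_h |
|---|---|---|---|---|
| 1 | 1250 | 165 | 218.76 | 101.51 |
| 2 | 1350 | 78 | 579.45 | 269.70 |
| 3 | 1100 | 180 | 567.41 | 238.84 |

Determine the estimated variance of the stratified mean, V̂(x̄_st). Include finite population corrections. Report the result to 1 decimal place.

V̂(x̄_st) ≈ 146.6

V̂(x̄_st) = Σ W_h² (1 − n_h/N_h) s_h²/n_h, with W_h = N_h/N and N = 3700:
  stratum 1: (1250/3700)²·(1 − 165/1250)·101.51²/165 = 6.18686
  stratum 2: (1350/3700)²·(1 − 78/1350)·269.70²/78 = 116.973
  stratum 3: (1100/3700)²·(1 − 180/1100)·238.84²/180 = 23.4271
V̂(x̄_st) = 146.587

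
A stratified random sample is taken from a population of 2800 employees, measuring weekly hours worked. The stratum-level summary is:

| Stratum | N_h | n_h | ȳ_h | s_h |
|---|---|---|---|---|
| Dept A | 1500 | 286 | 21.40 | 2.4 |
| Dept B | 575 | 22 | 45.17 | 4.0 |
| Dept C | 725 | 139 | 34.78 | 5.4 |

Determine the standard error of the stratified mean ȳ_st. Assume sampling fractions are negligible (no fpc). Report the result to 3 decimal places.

SE(ȳ_st) ≈ 0.225

V̂(ȳ_st) = Σ W_h² s_h²/n_h, with W_h = N_h/N and N = 2800:
  stratum Dept A: (1500/2800)²·2.4²/286 = 0.00577993
  stratum Dept B: (575/2800)²·4.0²/22 = 0.0306702
  stratum Dept C: (725/2800)²·5.4²/139 = 0.0140648
V̂(ȳ_st) = 0.0505149
SE(ȳ_st) = √0.0505149 = 0.224755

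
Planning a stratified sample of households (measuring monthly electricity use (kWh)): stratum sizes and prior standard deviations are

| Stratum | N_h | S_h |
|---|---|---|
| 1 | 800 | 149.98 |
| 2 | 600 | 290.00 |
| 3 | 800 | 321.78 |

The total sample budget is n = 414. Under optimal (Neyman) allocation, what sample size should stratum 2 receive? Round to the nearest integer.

Neyman allocation: n_h = n · N_h S_h / Σ N_i S_i, with n = 414.
  stratum 1: N_h·S_h = 800·149.98 = 119984.00
  stratum 2: N_h·S_h = 600·290.00 = 174000.00
  stratum 3: N_h·S_h = 800·321.78 = 257424.00
Σ N_h S_h = 551408.00
n for stratum 2 = 414·174000.00/551408.00 = 130.640 → 131

131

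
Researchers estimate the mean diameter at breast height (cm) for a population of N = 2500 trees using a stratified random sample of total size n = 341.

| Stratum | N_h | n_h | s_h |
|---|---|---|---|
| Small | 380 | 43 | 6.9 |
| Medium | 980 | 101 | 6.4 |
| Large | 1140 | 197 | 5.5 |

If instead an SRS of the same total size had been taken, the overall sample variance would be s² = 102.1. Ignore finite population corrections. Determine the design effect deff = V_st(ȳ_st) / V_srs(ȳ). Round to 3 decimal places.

deff ≈ 0.400

V̂(ȳ_st) = Σ W_h² s_h²/n_h, with W_h = N_h/N and N = 2500:
  stratum Small: (380/2500)²·6.9²/43 = 0.025581
  stratum Medium: (980/2500)²·6.4²/101 = 0.0623176
  stratum Large: (1140/2500)²·5.5²/197 = 0.0319293
V_st = 0.119828
V_srs = s²/n = 102.1/341 = 0.299413
deff = V_st / V_srs = 0.119828/0.299413 = 0.4002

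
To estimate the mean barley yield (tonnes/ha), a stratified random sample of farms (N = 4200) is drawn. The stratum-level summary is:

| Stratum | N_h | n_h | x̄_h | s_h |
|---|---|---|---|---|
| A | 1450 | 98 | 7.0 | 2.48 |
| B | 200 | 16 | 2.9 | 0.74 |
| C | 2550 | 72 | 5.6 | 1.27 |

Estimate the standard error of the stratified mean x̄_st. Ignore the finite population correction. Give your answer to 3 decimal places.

SE(x̄_st) ≈ 0.126

V̂(x̄_st) = Σ W_h² s_h²/n_h, with W_h = N_h/N and N = 4200:
  stratum A: (1450/4200)²·2.48²/98 = 0.00748023
  stratum B: (200/4200)²·0.74²/16 = 7.76077e-05
  stratum C: (2550/4200)²·1.27²/72 = 0.00825765
V̂(x̄_st) = 0.0158155
SE(x̄_st) = √0.0158155 = 0.12576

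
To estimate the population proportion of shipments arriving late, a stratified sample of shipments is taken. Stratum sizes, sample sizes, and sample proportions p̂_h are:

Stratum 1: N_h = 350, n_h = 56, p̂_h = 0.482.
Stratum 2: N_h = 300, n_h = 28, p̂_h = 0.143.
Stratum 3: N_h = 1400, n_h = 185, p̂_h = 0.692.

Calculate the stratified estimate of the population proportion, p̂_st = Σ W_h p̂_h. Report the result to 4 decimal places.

p̂_st ≈ 0.5758

N = 2050; stratum weights W_h = N_h/N.
p̂_st = Σ W_h p̂_h = (350·0.482 + 300·0.143 + 1400·0.692)/2050 = 0.57580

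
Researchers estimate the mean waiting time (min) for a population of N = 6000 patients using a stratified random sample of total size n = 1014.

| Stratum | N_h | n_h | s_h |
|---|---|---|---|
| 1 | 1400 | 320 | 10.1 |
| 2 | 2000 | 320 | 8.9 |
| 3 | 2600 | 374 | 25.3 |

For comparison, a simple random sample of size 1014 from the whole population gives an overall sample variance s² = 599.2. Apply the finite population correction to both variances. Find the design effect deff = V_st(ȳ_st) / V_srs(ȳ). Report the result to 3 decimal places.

deff ≈ 0.635

V̂(ȳ_st) = Σ W_h² (1 − n_h/N_h) s_h²/n_h, with W_h = N_h/N and N = 6000:
  stratum 1: (1400/6000)²·(1 − 320/1400)·10.1²/320 = 0.0133888
  stratum 2: (2000/6000)²·(1 − 320/2000)·8.9²/320 = 0.0231029
  stratum 3: (2600/6000)²·(1 − 374/2600)·25.3²/374 = 0.275147
V_st = 0.311639
V_srs = (1 − 1014/6000)·599.2/1014 = 0.49106
deff = V_st / V_srs = 0.311639/0.49106 = 0.6346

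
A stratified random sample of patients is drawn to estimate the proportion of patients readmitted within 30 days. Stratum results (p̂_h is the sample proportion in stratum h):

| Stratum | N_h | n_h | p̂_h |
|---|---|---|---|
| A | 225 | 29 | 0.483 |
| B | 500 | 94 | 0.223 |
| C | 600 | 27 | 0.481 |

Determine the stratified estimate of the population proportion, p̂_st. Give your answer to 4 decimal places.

p̂_st ≈ 0.3840

N = 1325; stratum weights W_h = N_h/N.
p̂_st = Σ W_h p̂_h = (225·0.483 + 500·0.223 + 600·0.481)/1325 = 0.38398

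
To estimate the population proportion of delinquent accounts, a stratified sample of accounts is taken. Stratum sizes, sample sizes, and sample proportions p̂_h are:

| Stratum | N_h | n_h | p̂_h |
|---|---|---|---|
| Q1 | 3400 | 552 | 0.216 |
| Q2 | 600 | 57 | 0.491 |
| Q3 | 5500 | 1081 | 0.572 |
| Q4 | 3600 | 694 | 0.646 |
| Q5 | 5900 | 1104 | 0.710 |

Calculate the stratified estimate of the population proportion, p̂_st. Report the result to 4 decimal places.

p̂_st ≈ 0.5626

N = 19000; stratum weights W_h = N_h/N.
p̂_st = Σ W_h p̂_h = (3400·0.216 + 600·0.491 + 5500·0.572 + 3600·0.646 + 5900·0.710)/19000 = 0.56261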